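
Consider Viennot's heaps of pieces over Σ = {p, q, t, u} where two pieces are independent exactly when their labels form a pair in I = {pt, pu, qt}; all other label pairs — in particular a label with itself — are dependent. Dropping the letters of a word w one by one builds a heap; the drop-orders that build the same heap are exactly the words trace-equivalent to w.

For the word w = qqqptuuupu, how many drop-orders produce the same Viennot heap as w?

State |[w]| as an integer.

66

piece 0:q — minimal
piece 1:q rests on {0:q}
piece 2:q rests on {1:q}
piece 3:p rests on {2:q}
piece 4:t — minimal
piece 5:u rests on {2:q, 4:t}
piece 6:u rests on {5:u}
piece 7:u rests on {6:u}
piece 8:p rests on {3:p}
piece 9:u rests on {7:u}
minimal pieces: {0:q, 4:t}
ways to finish when only these pieces remain (= sum over removing one remaining piece with nothing left below it):
  1 left: {8}→1  {9}→1
  2 left: {3,8}→1  {7,9}→1  {8,9}→2
  3 left: {3,8,9}→3  {6,7,9}→1  {7,8,9}→3
  4 left: {3,7,8,9}→6  {5,6,7,9}→1  {6,7,8,9}→4
  5 left: {3,6,7,8,9}→10  {4,5,6,7,9}→1  {5,6,7,8,9}→5
  6 left: {3,5,6,7,8,9}→15  {4,5,6,7,8,9}→6
  7 left: {2,3,5,6,7,8,9}→15  {3,4,5,6,7,8,9}→21
  8 left: {1,2,3,5,6,7,8,9}→15  {2,3,4,5,6,7,8,9}→36
  placing 0:q first → 51 extensions
  placing 4:t first → 15 extensions
total linear extensions = 66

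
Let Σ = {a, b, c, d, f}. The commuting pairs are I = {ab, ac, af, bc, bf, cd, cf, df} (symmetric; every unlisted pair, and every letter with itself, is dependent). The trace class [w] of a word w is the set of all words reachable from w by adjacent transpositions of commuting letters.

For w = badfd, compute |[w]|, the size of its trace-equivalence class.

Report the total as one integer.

10

piece 0:b — minimal
piece 1:a — minimal
piece 2:d rests on {0:b, 1:a}
piece 3:f — minimal
piece 4:d rests on {2:d}
minimal pieces: {0:b, 1:a, 3:f}
ways to finish when only these pieces remain (= sum over removing one remaining piece with nothing left below it):
  1 left: {3}→1  {4}→1
  2 left: {2,4}→1  {3,4}→2
  3 left: {0,2,4}→1  {1,2,4}→1  {2,3,4}→3
  placing 0:b first → 4 extensions
  placing 1:a first → 4 extensions
  placing 3:f first → 2 extensions
total linear extensions = 10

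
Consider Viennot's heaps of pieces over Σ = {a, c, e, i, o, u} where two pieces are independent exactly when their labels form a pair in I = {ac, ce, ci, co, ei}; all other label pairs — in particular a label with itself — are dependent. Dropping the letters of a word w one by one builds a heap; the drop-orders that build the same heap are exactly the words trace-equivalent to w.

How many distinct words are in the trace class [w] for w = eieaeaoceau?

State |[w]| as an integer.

30

#0=e has no predecessor
#1=i has no predecessor
#2=e depends on [0:e]
#3=a depends on [1:i, 2:e]
#4=e depends on [3:a]
#5=a depends on [4:e]
#6=o depends on [5:a]
#7=c has no predecessor
#8=e depends on [6:o]
#9=a depends on [8:e]
#10=u depends on [7:c, 9:a]
sources: [0:e, 1:i, 7:c]
N(rest) = Σ N(rest − s) over sources s of rest; N(one piece) = 1:
  size 1 → [10]=1
  size 2 → [7,10]=1  [9,10]=1
  size 3 → [7,9,10]=2  [8,9,10]=1
  size 4 → [6,8,9,10]=1  [7,8,9,10]=3
  size 5 → [5,6,8,9,10]=1  [6,7,8,9,10]=4
  size 6 → [4,5,6,8,9,10]=1  [5,6,7,8,9,10]=5
  size 7 → [3,4,5,6,8,9,10]=1  [4,5,6,7,8,9,10]=6
  size 8 → [1,3,4,5,6,8,9,10]=1  [2,3,4,5,6,8,9,10]=1  [3,4,5,6,7,8,9,10]=7
  size 9 → [0,2,3,4,5,6,8,9,10]=1  [1,2,3,4,5,6,8,9,10]=2  [1,3,4,5,6,7,8,9,10]=8  [2,3,4,5,6,7,8,9,10]=8
  first=0(e) contributes 18
  first=1(i) contributes 9
  first=7(c) contributes 3
|[w]| = 30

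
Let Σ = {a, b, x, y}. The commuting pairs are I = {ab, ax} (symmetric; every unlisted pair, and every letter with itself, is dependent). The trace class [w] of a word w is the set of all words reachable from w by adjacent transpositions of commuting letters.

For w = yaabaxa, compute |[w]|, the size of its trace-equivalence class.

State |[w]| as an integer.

piece 0:y — minimal
piece 1:a rests on {0:y}
piece 2:a rests on {1:a}
piece 3:b rests on {0:y}
piece 4:a rests on {2:a}
piece 5:x rests on {3:b}
piece 6:a rests on {4:a}
minimal pieces: {0:y}
ways to finish when only these pieces remain (= sum over removing one remaining piece with nothing left below it):
  1 left: {5}→1  {6}→1
  2 left: {3,5}→1  {4,6}→1  {5,6}→2
  3 left: {2,4,6}→1  {3,5,6}→3  {4,5,6}→3
  4 left: {1,2,4,6}→1  {2,4,5,6}→4  {3,4,5,6}→6
  5 left: {1,2,4,5,6}→5  {2,3,4,5,6}→10
  placing 0:y first → 15 extensions

15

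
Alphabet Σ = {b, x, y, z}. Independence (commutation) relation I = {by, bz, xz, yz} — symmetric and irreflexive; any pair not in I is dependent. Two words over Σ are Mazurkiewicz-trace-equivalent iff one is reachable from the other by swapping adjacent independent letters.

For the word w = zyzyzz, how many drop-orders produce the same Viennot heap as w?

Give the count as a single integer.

15

#0=z has no predecessor
#1=y has no predecessor
#2=z depends on [0:z]
#3=y depends on [1:y]
#4=z depends on [2:z]
#5=z depends on [4:z]
sources: [0:z, 1:y]
N(rest) = Σ N(rest − s) over sources s of rest; N(one piece) = 1:
  size 1 → [3]=1  [5]=1
  size 2 → [1,3]=1  [3,5]=2  [4,5]=1
  size 3 → [1,3,5]=3  [2,4,5]=1  [3,4,5]=3
  size 4 → [0,2,4,5]=1  [1,3,4,5]=6  [2,3,4,5]=4
  first=0(z) contributes 10
  first=1(y) contributes 5
|[w]| = 15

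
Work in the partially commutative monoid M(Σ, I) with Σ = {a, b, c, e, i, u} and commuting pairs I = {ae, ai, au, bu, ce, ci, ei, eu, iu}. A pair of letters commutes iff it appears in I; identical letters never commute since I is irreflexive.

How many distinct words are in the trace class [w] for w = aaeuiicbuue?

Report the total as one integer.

#0=a has no predecessor
#1=a depends on [0:a]
#2=e has no predecessor
#3=u has no predecessor
#4=i has no predecessor
#5=i depends on [4:i]
#6=c depends on [1:a, 3:u]
#7=b depends on [2:e, 5:i, 6:c]
#8=u depends on [6:c]
#9=u depends on [8:u]
#10=e depends on [7:b]
sources: [0:a, 2:e, 3:u, 4:i]
N(rest) = Σ N(rest − s) over sources s of rest; N(one piece) = 1:
  size 1 → [9]=1  [10]=1
  size 2 → [7,10]=1  [8,9]=1  [9,10]=2
  size 3 → [2,7,10]=1  [5,7,10]=1  [7,9,10]=3  [8,9,10]=3
  size 4 → [2,5,7,10]=2  [2,7,9,10]=4  [4,5,7,10]=1  [5,7,9,10]=4  [7,8,9,10]=6
  size 5 → [2,4,5,7,10]=3  [2,5,7,9,10]=10  [2,7,8,9,10]=10  [4,5,7,9,10]=5  [5,7,8,9,10]=10  [6,7,8,9,10]=6
  size 6 → [1,6,7,8,9,10]=6  [2,4,5,7,9,10]=18  [2,5,7,8,9,10]=30  [2,6,7,8,9,10]=16  [3,6,7,8,9,10]=6  [4,5,7,8,9,10]=15  [5,6,7,8,9,10]=16
  size 7 → [0,1,6,7,8,9,10]=6  [1,2,6,7,8,9,10]=22  [1,3,6,7,8,9,10]=12  [1,5,6,7,8,9,10]=22  [2,3,6,7,8,9,10]=22  [2,4,5,7,8,9,10]=63  [2,5,6,7,8,9,10]=62  [3,5,6,7,8,9,10]=22  [4,5,6,7,8,9,10]=31
  size 8 → [0,1,2,6,7,8,9,10]=28  [0,1,3,6,7,8,9,10]=18  [0,1,5,6,7,8,9,10]=28  [1,2,3,6,7,8,9,10]=56  [1,2,5,6,7,8,9,10]=106  [1,3,5,6,7,8,9,10]=56  [1,4,5,6,7,8,9,10]=53  [2,3,5,6,7,8,9,10]=106  [2,4,5,6,7,8,9,10]=156  [3,4,5,6,7,8,9,10]=53
  size 9 → [0,1,2,3,6,7,8,9,10]=102  [0,1,2,5,6,7,8,9,10]=162  [0,1,3,5,6,7,8,9,10]=102  [0,1,4,5,6,7,8,9,10]=81  [1,2,3,5,6,7,8,9,10]=324  [1,2,4,5,6,7,8,9,10]=315  [1,3,4,5,6,7,8,9,10]=162  [2,3,4,5,6,7,8,9,10]=315
  first=0(a) contributes 1116
  first=2(e) contributes 345
  first=3(u) contributes 558
  first=4(i) contributes 690
|[w]| = 2709

2709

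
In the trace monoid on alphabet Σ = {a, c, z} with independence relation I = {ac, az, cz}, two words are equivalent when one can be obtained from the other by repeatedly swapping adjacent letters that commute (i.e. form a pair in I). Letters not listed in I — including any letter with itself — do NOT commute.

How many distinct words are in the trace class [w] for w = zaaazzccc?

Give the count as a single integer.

1680

piece 0:z — minimal
piece 1:a — minimal
piece 2:a rests on {1:a}
piece 3:a rests on {2:a}
piece 4:z rests on {0:z}
piece 5:z rests on {4:z}
piece 6:c — minimal
piece 7:c rests on {6:c}
piece 8:c rests on {7:c}
minimal pieces: {0:z, 1:a, 6:c}
ways to finish when only these pieces remain (= sum over removing one remaining piece with nothing left below it):
  1 left: {3}→1  {5}→1  {8}→1
  2 left: {2,3}→1  {3,5}→2  {3,8}→2  {4,5}→1  {5,8}→2  {7,8}→1
  3 left: {0,4,5}→1  {1,2,3}→1  {2,3,5}→3  {2,3,8}→3  {3,4,5}→3  {3,5,8}→6  {3,7,8}→3  {4,5,8}→3  {5,7,8}→3  {6,7,8}→1
  4 left: {0,3,4,5}→4  {0,4,5,8}→4  {1,2,3,5}→4  {1,2,3,8}→4  {2,3,4,5}→6  {2,3,5,8}→12  {2,3,7,8}→6  {3,4,5,8}→12  {3,5,7,8}→12  {3,6,7,8}→4  {4,5,7,8}→6  {5,6,7,8}→4
  5 left: {0,2,3,4,5}→10  {0,3,4,5,8}→20  {0,4,5,7,8}→10  {1,2,3,4,5}→10  {1,2,3,5,8}→20  {1,2,3,7,8}→10  {2,3,4,5,8}→30  {2,3,5,7,8}→30  {2,3,6,7,8}→10  {3,4,5,7,8}→30  {3,5,6,7,8}→20  {4,5,6,7,8}→10
  6 left: {0,1,2,3,4,5}→20  {0,2,3,4,5,8}→60  {0,3,4,5,7,8}→60  {0,4,5,6,7,8}→20  {1,2,3,4,5,8}→60  {1,2,3,5,7,8}→60  {1,2,3,6,7,8}→20  {2,3,4,5,7,8}→90  {2,3,5,6,7,8}→60  {3,4,5,6,7,8}→60
  7 left: {0,1,2,3,4,5,8}→140  {0,2,3,4,5,7,8}→210  {0,3,4,5,6,7,8}→140  {1,2,3,4,5,7,8}→210  {1,2,3,5,6,7,8}→140  {2,3,4,5,6,7,8}→210
  placing 0:z first → 560 extensions
  placing 1:a first → 560 extensions
  placing 6:c first → 560 extensions
total linear extensions = 1680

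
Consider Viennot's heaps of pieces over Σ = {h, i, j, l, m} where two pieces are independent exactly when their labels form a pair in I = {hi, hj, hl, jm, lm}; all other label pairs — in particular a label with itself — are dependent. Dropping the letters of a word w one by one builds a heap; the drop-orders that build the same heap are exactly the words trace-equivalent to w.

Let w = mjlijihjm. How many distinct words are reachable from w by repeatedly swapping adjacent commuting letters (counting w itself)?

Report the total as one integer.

33

drop 0:m onto floor
drop 1:j onto floor
drop 2:l onto {1:j}
drop 3:i onto {0:m, 2:l}
drop 4:j onto {3:i}
drop 5:i onto {4:j}
drop 6:h onto {0:m}
drop 7:j onto {5:i}
drop 8:m onto {5:i, 6:h}
ground layer = {0:m, 1:j}
drop-orders for the pieces not yet dropped (sum over which currently-grounded one goes next):
  1 to go: {7} 1  {8} 1
  2 to go: {6,8} 1  {7,8} 2
  3 to go: {5,7,8} 2  {6,7,8} 3
  4 to go: {4,5,7,8} 2  {5,6,7,8} 5
  5 to go: {3,4,5,7,8} 2  {4,5,6,7,8} 7
  6 to go: {2,3,4,5,7,8} 2  {3,4,5,6,7,8} 9
  7 to go: {0,3,4,5,6,7,8} 9  {1,2,3,4,5,7,8} 2  {2,3,4,5,6,7,8} 11
  if 0:m drops first: 13 orders
  if 1:j drops first: 20 orders
heap linearizations: 33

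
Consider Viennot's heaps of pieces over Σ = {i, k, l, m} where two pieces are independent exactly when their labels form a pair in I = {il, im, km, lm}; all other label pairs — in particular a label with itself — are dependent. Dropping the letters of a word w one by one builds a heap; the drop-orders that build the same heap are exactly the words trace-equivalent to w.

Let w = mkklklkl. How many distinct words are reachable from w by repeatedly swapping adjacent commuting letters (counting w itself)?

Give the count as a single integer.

drop 0:m onto floor
drop 1:k onto floor
drop 2:k onto {1:k}
drop 3:l onto {2:k}
drop 4:k onto {3:l}
drop 5:l onto {4:k}
drop 6:k onto {5:l}
drop 7:l onto {6:k}
ground layer = {0:m, 1:k}
drop-orders for the pieces not yet dropped (sum over which currently-grounded one goes next):
  1 to go: {0} 1  {7} 1
  2 to go: {0,7} 2  {6,7} 1
  3 to go: {0,6,7} 3  {5,6,7} 1
  4 to go: {0,5,6,7} 4  {4,5,6,7} 1
  5 to go: {0,4,5,6,7} 5  {3,4,5,6,7} 1
  6 to go: {0,3,4,5,6,7} 6  {2,3,4,5,6,7} 1
  if 0:m drops first: 1 orders
  if 1:k drops first: 7 orders
heap linearizations: 8

8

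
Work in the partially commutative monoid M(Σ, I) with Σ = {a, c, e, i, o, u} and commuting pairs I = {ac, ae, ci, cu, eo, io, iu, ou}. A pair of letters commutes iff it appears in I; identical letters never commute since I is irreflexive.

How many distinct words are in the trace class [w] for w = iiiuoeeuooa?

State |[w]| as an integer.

480

piece 0:i — minimal
piece 1:i rests on {0:i}
piece 2:i rests on {1:i}
piece 3:u — minimal
piece 4:o — minimal
piece 5:e rests on {2:i, 3:u}
piece 6:e rests on {5:e}
piece 7:u rests on {6:e}
piece 8:o rests on {4:o}
piece 9:o rests on {8:o}
piece 10:a rests on {7:u, 9:o}
minimal pieces: {0:i, 3:u, 4:o}
ways to finish when only these pieces remain (= sum over removing one remaining piece with nothing left below it):
  1 left: {10}→1
  2 left: {7,10}→1  {9,10}→1
  3 left: {6,7,10}→1  {7,9,10}→2  {8,9,10}→1
  4 left: {4,8,9,10}→1  {5,6,7,10}→1  {6,7,9,10}→3  {7,8,9,10}→3
  5 left: {2,5,6,7,10}→1  {3,5,6,7,10}→1  {4,7,8,9,10}→4  {5,6,7,9,10}→4  {6,7,8,9,10}→6
  6 left: {1,2,5,6,7,10}→1  {2,3,5,6,7,10}→2  {2,5,6,7,9,10}→5  {3,5,6,7,9,10}→5  {4,6,7,8,9,10}→10  {5,6,7,8,9,10}→10
  7 left: {0,1,2,5,6,7,10}→1  {1,2,3,5,6,7,10}→3  {1,2,5,6,7,9,10}→6  {2,3,5,6,7,9,10}→12  {2,5,6,7,8,9,10}→15  {3,5,6,7,8,9,10}→15  {4,5,6,7,8,9,10}→20
  8 left: {0,1,2,3,5,6,7,10}→4  {0,1,2,5,6,7,9,10}→7  {1,2,3,5,6,7,9,10}→21  {1,2,5,6,7,8,9,10}→21  {2,3,5,6,7,8,9,10}→42  {2,4,5,6,7,8,9,10}→35  {3,4,5,6,7,8,9,10}→35
  9 left: {0,1,2,3,5,6,7,9,10}→32  {0,1,2,5,6,7,8,9,10}→28  {1,2,3,5,6,7,8,9,10}→84  {1,2,4,5,6,7,8,9,10}→56  {2,3,4,5,6,7,8,9,10}→112
  placing 0:i first → 252 extensions
  placing 3:u first → 84 extensions
  placing 4:o first → 144 extensions
total linear extensions = 480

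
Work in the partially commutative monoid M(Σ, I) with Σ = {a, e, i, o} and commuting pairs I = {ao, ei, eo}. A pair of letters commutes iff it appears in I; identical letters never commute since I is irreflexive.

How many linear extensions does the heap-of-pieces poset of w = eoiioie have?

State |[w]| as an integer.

21

0(e) covers ∅
1(o) covers ∅
2(i) covers 1:o
3(i) covers 2:i
4(o) covers 3:i
5(i) covers 4:o
6(e) covers 0:e
floor of heap: 0:e, 1:o
completions by unplaced set U, small U first (add the entries for U minus each lowest piece of U):
  |U|=1: {5}:1  {6}:1
  |U|=2: {0,6}:1  {4,5}:1  {5,6}:2
  |U|=3: {0,5,6}:3  {3,4,5}:1  {4,5,6}:3
  |U|=4: {0,4,5,6}:6  {2,3,4,5}:1  {3,4,5,6}:4
  |U|=5: {0,3,4,5,6}:10  {1,2,3,4,5}:1  {2,3,4,5,6}:5
  start at 0(e): 6
  start at 1(o): 15
sum over floor = 21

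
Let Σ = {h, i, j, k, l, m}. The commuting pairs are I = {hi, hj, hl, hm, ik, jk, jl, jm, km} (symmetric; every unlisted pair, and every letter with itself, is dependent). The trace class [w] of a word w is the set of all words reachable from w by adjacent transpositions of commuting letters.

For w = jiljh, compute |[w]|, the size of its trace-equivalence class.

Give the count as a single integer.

10

#0=j has no predecessor
#1=i depends on [0:j]
#2=l depends on [1:i]
#3=j depends on [1:i]
#4=h has no predecessor
sources: [0:j, 4:h]
N(rest) = Σ N(rest − s) over sources s of rest; N(one piece) = 1:
  size 1 → [2]=1  [3]=1  [4]=1
  size 2 → [2,3]=2  [2,4]=2  [3,4]=2
  size 3 → [1,2,3]=2  [2,3,4]=6
  first=0(j) contributes 8
  first=4(h) contributes 2
|[w]| = 10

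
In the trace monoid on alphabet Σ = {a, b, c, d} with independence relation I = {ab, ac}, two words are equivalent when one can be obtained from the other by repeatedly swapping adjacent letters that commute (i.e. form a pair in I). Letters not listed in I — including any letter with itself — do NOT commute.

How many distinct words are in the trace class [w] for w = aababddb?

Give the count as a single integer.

10

drop 0:a onto floor
drop 1:a onto {0:a}
drop 2:b onto floor
drop 3:a onto {1:a}
drop 4:b onto {2:b}
drop 5:d onto {3:a, 4:b}
drop 6:d onto {5:d}
drop 7:b onto {6:d}
ground layer = {0:a, 2:b}
drop-orders for the pieces not yet dropped (sum over which currently-grounded one goes next):
  1 to go: {7} 1
  2 to go: {6,7} 1
  3 to go: {5,6,7} 1
  4 to go: {3,5,6,7} 1  {4,5,6,7} 1
  5 to go: {1,3,5,6,7} 1  {2,4,5,6,7} 1  {3,4,5,6,7} 2
  6 to go: {0,1,3,5,6,7} 1  {1,3,4,5,6,7} 3  {2,3,4,5,6,7} 3
  if 0:a drops first: 6 orders
  if 2:b drops first: 4 orders
heap linearizations: 10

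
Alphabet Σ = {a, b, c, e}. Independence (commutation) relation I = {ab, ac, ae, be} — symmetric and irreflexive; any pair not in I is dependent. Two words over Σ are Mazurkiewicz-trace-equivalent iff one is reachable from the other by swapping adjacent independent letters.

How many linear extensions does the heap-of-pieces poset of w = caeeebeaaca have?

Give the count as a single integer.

0(c) covers ∅
1(a) covers ∅
2(e) covers 0:c
3(e) covers 2:e
4(e) covers 3:e
5(b) covers 0:c
6(e) covers 4:e
7(a) covers 1:a
8(a) covers 7:a
9(c) covers 5:b, 6:e
10(a) covers 8:a
floor of heap: 0:c, 1:a
completions by unplaced set U, small U first (add the entries for U minus each lowest piece of U):
  |U|=1: {9}:1  {10}:1
  |U|=2: {5,9}:1  {6,9}:1  {8,10}:1  {9,10}:2
  |U|=3: {4,6,9}:1  {5,6,9}:2  {5,9,10}:3  {6,9,10}:3  {7,8,10}:1  {8,9,10}:3
  |U|=4: {1,7,8,10}:1  {3,4,6,9}:1  {4,5,6,9}:3  {4,6,9,10}:4  {5,6,9,10}:8  {5,8,9,10}:6  {6,8,9,10}:6  {7,8,9,10}:4
  |U|=5: {1,7,8,9,10}:5  {2,3,4,6,9}:1  {3,4,5,6,9}:4  {3,4,6,9,10}:5  {4,5,6,9,10}:15  {4,6,8,9,10}:10  {5,6,8,9,10}:20  {5,7,8,9,10}:10  {6,7,8,9,10}:10
  |U|=6: {1,5,7,8,9,10}:15  {1,6,7,8,9,10}:15  {2,3,4,5,6,9}:5  {2,3,4,6,9,10}:6  {3,4,5,6,9,10}:24  {3,4,6,8,9,10}:15  {4,5,6,8,9,10}:45  {4,6,7,8,9,10}:20  {5,6,7,8,9,10}:40
  |U|=7: {0,2,3,4,5,6,9}:5  {1,4,6,7,8,9,10}:35  {1,5,6,7,8,9,10}:70  {2,3,4,5,6,9,10}:35  {2,3,4,6,8,9,10}:21  {3,4,5,6,8,9,10}:84  {3,4,6,7,8,9,10}:35  {4,5,6,7,8,9,10}:105
  |U|=8: {0,2,3,4,5,6,9,10}:40  {1,3,4,6,7,8,9,10}:70  {1,4,5,6,7,8,9,10}:210  {2,3,4,5,6,8,9,10}:140  {2,3,4,6,7,8,9,10}:56  {3,4,5,6,7,8,9,10}:224
  |U|=9: {0,2,3,4,5,6,8,9,10}:180  {1,2,3,4,6,7,8,9,10}:126  {1,3,4,5,6,7,8,9,10}:504  {2,3,4,5,6,7,8,9,10}:420
  start at 0(c): 1050
  start at 1(a): 600
sum over floor = 1650

1650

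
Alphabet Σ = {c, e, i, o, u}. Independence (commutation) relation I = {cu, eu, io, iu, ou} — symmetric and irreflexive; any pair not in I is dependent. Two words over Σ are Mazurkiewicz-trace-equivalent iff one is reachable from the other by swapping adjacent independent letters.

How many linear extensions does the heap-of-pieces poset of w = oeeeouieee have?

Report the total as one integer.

drop 0:o onto floor
drop 1:e onto {0:o}
drop 2:e onto {1:e}
drop 3:e onto {2:e}
drop 4:o onto {3:e}
drop 5:u onto floor
drop 6:i onto {3:e}
drop 7:e onto {4:o, 6:i}
drop 8:e onto {7:e}
drop 9:e onto {8:e}
ground layer = {0:o, 5:u}
drop-orders for the pieces not yet dropped (sum over which currently-grounded one goes next):
  1 to go: {5} 1  {9} 1
  2 to go: {5,9} 2  {8,9} 1
  3 to go: {5,8,9} 3  {7,8,9} 1
  4 to go: {4,7,8,9} 1  {5,7,8,9} 4  {6,7,8,9} 1
  5 to go: {4,5,7,8,9} 5  {4,6,7,8,9} 2  {5,6,7,8,9} 5
  6 to go: {3,4,6,7,8,9} 2  {4,5,6,7,8,9} 12
  7 to go: {2,3,4,6,7,8,9} 2  {3,4,5,6,7,8,9} 14
  8 to go: {1,2,3,4,6,7,8,9} 2  {2,3,4,5,6,7,8,9} 16
  if 0:o drops first: 18 orders
  if 5:u drops first: 2 orders
heap linearizations: 20

20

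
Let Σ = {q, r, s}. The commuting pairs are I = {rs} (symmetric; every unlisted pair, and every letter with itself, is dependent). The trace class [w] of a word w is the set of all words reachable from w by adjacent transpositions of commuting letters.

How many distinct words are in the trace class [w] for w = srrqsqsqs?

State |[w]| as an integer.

3

0(s) covers ∅
1(r) covers ∅
2(r) covers 1:r
3(q) covers 0:s, 2:r
4(s) covers 3:q
5(q) covers 4:s
6(s) covers 5:q
7(q) covers 6:s
8(s) covers 7:q
floor of heap: 0:s, 1:r
completions by unplaced set U, small U first (add the entries for U minus each lowest piece of U):
  |U|=1: {8}:1
  |U|=2: {7,8}:1
  |U|=3: {6,7,8}:1
  |U|=4: {5,6,7,8}:1
  |U|=5: {4,5,6,7,8}:1
  |U|=6: {3,4,5,6,7,8}:1
  |U|=7: {0,3,4,5,6,7,8}:1  {2,3,4,5,6,7,8}:1
  start at 0(s): 1
  start at 1(r): 2
sum over floor = 3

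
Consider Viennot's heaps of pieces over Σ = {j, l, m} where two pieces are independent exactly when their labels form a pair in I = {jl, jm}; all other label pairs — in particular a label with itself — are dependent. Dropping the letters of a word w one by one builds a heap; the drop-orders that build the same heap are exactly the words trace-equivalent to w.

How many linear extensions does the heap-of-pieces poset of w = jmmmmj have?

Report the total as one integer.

15

0(j) covers ∅
1(m) covers ∅
2(m) covers 1:m
3(m) covers 2:m
4(m) covers 3:m
5(j) covers 0:j
floor of heap: 0:j, 1:m
completions by unplaced set U, small U first (add the entries for U minus each lowest piece of U):
  |U|=1: {4}:1  {5}:1
  |U|=2: {0,5}:1  {3,4}:1  {4,5}:2
  |U|=3: {0,4,5}:3  {2,3,4}:1  {3,4,5}:3
  |U|=4: {0,3,4,5}:6  {1,2,3,4}:1  {2,3,4,5}:4
  start at 0(j): 5
  start at 1(m): 10
sum over floor = 15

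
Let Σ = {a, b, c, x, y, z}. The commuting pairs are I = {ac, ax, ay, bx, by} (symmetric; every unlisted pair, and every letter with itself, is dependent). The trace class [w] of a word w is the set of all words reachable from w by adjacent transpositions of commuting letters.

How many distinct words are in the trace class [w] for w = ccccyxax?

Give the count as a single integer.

8

0(c) covers ∅
1(c) covers 0:c
2(c) covers 1:c
3(c) covers 2:c
4(y) covers 3:c
5(x) covers 4:y
6(a) covers ∅
7(x) covers 5:x
floor of heap: 0:c, 6:a
completions by unplaced set U, small U first (add the entries for U minus each lowest piece of U):
  |U|=1: {6}:1  {7}:1
  |U|=2: {5,7}:1  {6,7}:2
  |U|=3: {4,5,7}:1  {5,6,7}:3
  |U|=4: {3,4,5,7}:1  {4,5,6,7}:4
  |U|=5: {2,3,4,5,7}:1  {3,4,5,6,7}:5
  |U|=6: {1,2,3,4,5,7}:1  {2,3,4,5,6,7}:6
  start at 0(c): 7
  start at 6(a): 1
sum over floor = 8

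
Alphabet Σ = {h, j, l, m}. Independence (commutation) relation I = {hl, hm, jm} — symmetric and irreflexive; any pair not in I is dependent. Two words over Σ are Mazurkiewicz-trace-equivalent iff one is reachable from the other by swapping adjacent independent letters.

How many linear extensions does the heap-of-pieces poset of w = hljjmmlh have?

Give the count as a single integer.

#0=h has no predecessor
#1=l has no predecessor
#2=j depends on [0:h, 1:l]
#3=j depends on [2:j]
#4=m depends on [1:l]
#5=m depends on [4:m]
#6=l depends on [3:j, 5:m]
#7=h depends on [3:j]
sources: [0:h, 1:l]
N(rest) = Σ N(rest − s) over sources s of rest; N(one piece) = 1:
  size 1 → [6]=1  [7]=1
  size 2 → [5,6]=1  [6,7]=2
  size 3 → [3,6,7]=2  [4,5,6]=1  [5,6,7]=3
  size 4 → [2,3,6,7]=2  [3,5,6,7]=5  [4,5,6,7]=4
  size 5 → [0,2,3,6,7]=2  [2,3,5,6,7]=7  [3,4,5,6,7]=9
  size 6 → [0,2,3,5,6,7]=9  [2,3,4,5,6,7]=16
  first=0(h) contributes 16
  first=1(l) contributes 25
|[w]| = 41

41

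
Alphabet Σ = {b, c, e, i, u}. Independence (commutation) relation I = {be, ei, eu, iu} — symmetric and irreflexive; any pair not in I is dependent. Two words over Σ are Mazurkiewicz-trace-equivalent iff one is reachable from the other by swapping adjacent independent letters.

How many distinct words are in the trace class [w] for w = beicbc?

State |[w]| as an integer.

3

0(b) covers ∅
1(e) covers ∅
2(i) covers 0:b
3(c) covers 1:e, 2:i
4(b) covers 3:c
5(c) covers 4:b
floor of heap: 0:b, 1:e
completions by unplaced set U, small U first (add the entries for U minus each lowest piece of U):
  |U|=1: {5}:1
  |U|=2: {4,5}:1
  |U|=3: {3,4,5}:1
  |U|=4: {1,3,4,5}:1  {2,3,4,5}:1
  start at 0(b): 2
  start at 1(e): 1
sum over floor = 3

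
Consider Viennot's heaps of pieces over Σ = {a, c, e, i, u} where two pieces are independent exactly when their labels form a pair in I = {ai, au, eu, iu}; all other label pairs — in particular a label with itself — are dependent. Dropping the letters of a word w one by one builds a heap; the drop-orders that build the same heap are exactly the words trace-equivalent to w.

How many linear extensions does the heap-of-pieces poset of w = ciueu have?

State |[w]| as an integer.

drop 0:c onto floor
drop 1:i onto {0:c}
drop 2:u onto {0:c}
drop 3:e onto {1:i}
drop 4:u onto {2:u}
ground layer = {0:c}
drop-orders for the pieces not yet dropped (sum over which currently-grounded one goes next):
  1 to go: {3} 1  {4} 1
  2 to go: {1,3} 1  {2,4} 1  {3,4} 2
  3 to go: {1,3,4} 3  {2,3,4} 3
  if 0:c drops first: 6 orders

6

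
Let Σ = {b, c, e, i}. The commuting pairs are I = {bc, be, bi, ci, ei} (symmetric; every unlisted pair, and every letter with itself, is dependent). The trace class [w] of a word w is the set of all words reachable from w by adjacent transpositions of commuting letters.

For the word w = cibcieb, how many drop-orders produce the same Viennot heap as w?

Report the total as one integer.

210

piece 0:c — minimal
piece 1:i — minimal
piece 2:b — minimal
piece 3:c rests on {0:c}
piece 4:i rests on {1:i}
piece 5:e rests on {3:c}
piece 6:b rests on {2:b}
minimal pieces: {0:c, 1:i, 2:b}
ways to finish when only these pieces remain (= sum over removing one remaining piece with nothing left below it):
  1 left: {4}→1  {5}→1  {6}→1
  2 left: {1,4}→1  {2,6}→1  {3,5}→1  {4,5}→2  {4,6}→2  {5,6}→2
  3 left: {0,3,5}→1  {1,4,5}→3  {1,4,6}→3  {2,4,6}→3  {2,5,6}→3  {3,4,5}→3  {3,5,6}→3  {4,5,6}→6
  4 left: {0,3,4,5}→4  {0,3,5,6}→4  {1,2,4,6}→6  {1,3,4,5}→6  {1,4,5,6}→12  {2,3,5,6}→6  {2,4,5,6}→12  {3,4,5,6}→12
  5 left: {0,1,3,4,5}→10  {0,2,3,5,6}→10  {0,3,4,5,6}→20  {1,2,4,5,6}→30  {1,3,4,5,6}→30  {2,3,4,5,6}→30
  placing 0:c first → 90 extensions
  placing 1:i first → 60 extensions
  placing 2:b first → 60 extensions
total linear extensions = 210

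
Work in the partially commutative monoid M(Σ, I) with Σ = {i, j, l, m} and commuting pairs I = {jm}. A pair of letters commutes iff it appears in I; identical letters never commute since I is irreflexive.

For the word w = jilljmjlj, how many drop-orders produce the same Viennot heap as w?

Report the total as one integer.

3

drop 0:j onto floor
drop 1:i onto {0:j}
drop 2:l onto {1:i}
drop 3:l onto {2:l}
drop 4:j onto {3:l}
drop 5:m onto {3:l}
drop 6:j onto {4:j}
drop 7:l onto {5:m, 6:j}
drop 8:j onto {7:l}
ground layer = {0:j}
drop-orders for the pieces not yet dropped (sum over which currently-grounded one goes next):
  1 to go: {8} 1
  2 to go: {7,8} 1
  3 to go: {5,7,8} 1  {6,7,8} 1
  4 to go: {4,6,7,8} 1  {5,6,7,8} 2
  5 to go: {4,5,6,7,8} 3
  6 to go: {3,4,5,6,7,8} 3
  7 to go: {2,3,4,5,6,7,8} 3
  if 0:j drops first: 3 orders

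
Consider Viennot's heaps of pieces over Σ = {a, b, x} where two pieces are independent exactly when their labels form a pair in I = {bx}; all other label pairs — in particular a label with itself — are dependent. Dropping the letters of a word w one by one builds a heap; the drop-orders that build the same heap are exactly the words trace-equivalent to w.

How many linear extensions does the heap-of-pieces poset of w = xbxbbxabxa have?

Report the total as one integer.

#0=x has no predecessor
#1=b has no predecessor
#2=x depends on [0:x]
#3=b depends on [1:b]
#4=b depends on [3:b]
#5=x depends on [2:x]
#6=a depends on [4:b, 5:x]
#7=b depends on [6:a]
#8=x depends on [6:a]
#9=a depends on [7:b, 8:x]
sources: [0:x, 1:b]
N(rest) = Σ N(rest − s) over sources s of rest; N(one piece) = 1:
  size 1 → [9]=1
  size 2 → [7,9]=1  [8,9]=1
  size 3 → [7,8,9]=2
  size 4 → [6,7,8,9]=2
  size 5 → [4,6,7,8,9]=2  [5,6,7,8,9]=2
  size 6 → [2,5,6,7,8,9]=2  [3,4,6,7,8,9]=2  [4,5,6,7,8,9]=4
  size 7 → [0,2,5,6,7,8,9]=2  [1,3,4,6,7,8,9]=2  [2,4,5,6,7,8,9]=6  [3,4,5,6,7,8,9]=6
  size 8 → [0,2,4,5,6,7,8,9]=8  [1,3,4,5,6,7,8,9]=8  [2,3,4,5,6,7,8,9]=12
  first=0(x) contributes 20
  first=1(b) contributes 20
|[w]| = 40

40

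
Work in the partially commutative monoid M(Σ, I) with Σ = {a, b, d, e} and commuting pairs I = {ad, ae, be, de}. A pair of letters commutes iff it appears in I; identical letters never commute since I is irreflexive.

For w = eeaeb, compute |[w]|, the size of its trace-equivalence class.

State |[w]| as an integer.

10

drop 0:e onto floor
drop 1:e onto {0:e}
drop 2:a onto floor
drop 3:e onto {1:e}
drop 4:b onto {2:a}
ground layer = {0:e, 2:a}
drop-orders for the pieces not yet dropped (sum over which currently-grounded one goes next):
  1 to go: {3} 1  {4} 1
  2 to go: {1,3} 1  {2,4} 1  {3,4} 2
  3 to go: {0,1,3} 1  {1,3,4} 3  {2,3,4} 3
  if 0:e drops first: 6 orders
  if 2:a drops first: 4 orders
heap linearizations: 10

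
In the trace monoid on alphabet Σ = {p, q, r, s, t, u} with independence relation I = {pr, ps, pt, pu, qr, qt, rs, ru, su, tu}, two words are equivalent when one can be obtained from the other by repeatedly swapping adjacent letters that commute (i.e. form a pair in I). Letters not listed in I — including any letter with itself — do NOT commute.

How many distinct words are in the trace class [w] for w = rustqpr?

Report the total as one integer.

52

piece 0:r — minimal
piece 1:u — minimal
piece 2:s — minimal
piece 3:t rests on {0:r, 2:s}
piece 4:q rests on {1:u, 2:s}
piece 5:p rests on {4:q}
piece 6:r rests on {3:t}
minimal pieces: {0:r, 1:u, 2:s}
ways to finish when only these pieces remain (= sum over removing one remaining piece with nothing left below it):
  1 left: {5}→1  {6}→1
  2 left: {3,6}→1  {4,5}→1  {5,6}→2
  3 left: {0,3,6}→1  {1,4,5}→1  {3,5,6}→3  {4,5,6}→3
  4 left: {0,3,5,6}→4  {1,4,5,6}→4  {3,4,5,6}→6
  5 left: {0,3,4,5,6}→10  {1,3,4,5,6}→10  {2,3,4,5,6}→6
  placing 0:r first → 16 extensions
  placing 1:u first → 16 extensions
  placing 2:s first → 20 extensions
total linear extensions = 52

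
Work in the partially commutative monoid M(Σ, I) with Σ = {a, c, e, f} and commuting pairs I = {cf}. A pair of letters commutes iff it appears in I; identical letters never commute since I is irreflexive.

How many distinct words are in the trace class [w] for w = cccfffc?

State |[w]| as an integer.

drop 0:c onto floor
drop 1:c onto {0:c}
drop 2:c onto {1:c}
drop 3:f onto floor
drop 4:f onto {3:f}
drop 5:f onto {4:f}
drop 6:c onto {2:c}
ground layer = {0:c, 3:f}
drop-orders for the pieces not yet dropped (sum over which currently-grounded one goes next):
  1 to go: {5} 1  {6} 1
  2 to go: {2,6} 1  {4,5} 1  {5,6} 2
  3 to go: {1,2,6} 1  {2,5,6} 3  {3,4,5} 1  {4,5,6} 3
  4 to go: {0,1,2,6} 1  {1,2,5,6} 4  {2,4,5,6} 6  {3,4,5,6} 4
  5 to go: {0,1,2,5,6} 5  {1,2,4,5,6} 10  {2,3,4,5,6} 10
  if 0:c drops first: 20 orders
  if 3:f drops first: 15 orders
heap linearizations: 35

35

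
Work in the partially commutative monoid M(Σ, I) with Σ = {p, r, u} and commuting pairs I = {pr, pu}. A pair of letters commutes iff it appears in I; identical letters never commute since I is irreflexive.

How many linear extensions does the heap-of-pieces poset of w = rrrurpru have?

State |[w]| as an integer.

#0=r has no predecessor
#1=r depends on [0:r]
#2=r depends on [1:r]
#3=u depends on [2:r]
#4=r depends on [3:u]
#5=p has no predecessor
#6=r depends on [4:r]
#7=u depends on [6:r]
sources: [0:r, 5:p]
N(rest) = Σ N(rest − s) over sources s of rest; N(one piece) = 1:
  size 1 → [5]=1  [7]=1
  size 2 → [5,7]=2  [6,7]=1
  size 3 → [4,6,7]=1  [5,6,7]=3
  size 4 → [3,4,6,7]=1  [4,5,6,7]=4
  size 5 → [2,3,4,6,7]=1  [3,4,5,6,7]=5
  size 6 → [1,2,3,4,6,7]=1  [2,3,4,5,6,7]=6
  first=0(r) contributes 7
  first=5(p) contributes 1
|[w]| = 8

8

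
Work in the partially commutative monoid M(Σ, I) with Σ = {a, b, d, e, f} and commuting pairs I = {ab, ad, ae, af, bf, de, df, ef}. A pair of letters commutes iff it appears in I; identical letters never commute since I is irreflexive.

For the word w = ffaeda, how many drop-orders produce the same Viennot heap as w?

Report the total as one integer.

180

piece 0:f — minimal
piece 1:f rests on {0:f}
piece 2:a — minimal
piece 3:e — minimal
piece 4:d — minimal
piece 5:a rests on {2:a}
minimal pieces: {0:f, 2:a, 3:e, 4:d}
ways to finish when only these pieces remain (= sum over removing one remaining piece with nothing left below it):
  1 left: {1}→1  {3}→1  {4}→1  {5}→1
  2 left: {0,1}→1  {1,3}→2  {1,4}→2  {1,5}→2  {2,5}→1  {3,4}→2  {3,5}→2  {4,5}→2
  3 left: {0,1,3}→3  {0,1,4}→3  {0,1,5}→3  {1,2,5}→3  {1,3,4}→6  {1,3,5}→6  {1,4,5}→6  {2,3,5}→3  {2,4,5}→3  {3,4,5}→6
  4 left: {0,1,2,5}→6  {0,1,3,4}→12  {0,1,3,5}→12  {0,1,4,5}→12  {1,2,3,5}→12  {1,2,4,5}→12  {1,3,4,5}→24  {2,3,4,5}→12
  placing 0:f first → 60 extensions
  placing 2:a first → 60 extensions
  placing 3:e first → 30 extensions
  placing 4:d first → 30 extensions
total linear extensions = 180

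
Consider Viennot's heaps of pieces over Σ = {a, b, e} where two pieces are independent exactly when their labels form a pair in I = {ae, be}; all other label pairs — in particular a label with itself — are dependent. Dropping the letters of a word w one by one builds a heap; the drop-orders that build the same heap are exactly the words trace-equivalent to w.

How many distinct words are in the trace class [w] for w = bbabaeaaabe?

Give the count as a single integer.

piece 0:b — minimal
piece 1:b rests on {0:b}
piece 2:a rests on {1:b}
piece 3:b rests on {2:a}
piece 4:a rests on {3:b}
piece 5:e — minimal
piece 6:a rests on {4:a}
piece 7:a rests on {6:a}
piece 8:a rests on {7:a}
piece 9:b rests on {8:a}
piece 10:e rests on {5:e}
minimal pieces: {0:b, 5:e}
ways to finish when only these pieces remain (= sum over removing one remaining piece with nothing left below it):
  1 left: {9}→1  {10}→1
  2 left: {5,10}→1  {8,9}→1  {9,10}→2
  3 left: {5,9,10}→3  {7,8,9}→1  {8,9,10}→3
  4 left: {5,8,9,10}→6  {6,7,8,9}→1  {7,8,9,10}→4
  5 left: {4,6,7,8,9}→1  {5,7,8,9,10}→10  {6,7,8,9,10}→5
  6 left: {3,4,6,7,8,9}→1  {4,6,7,8,9,10}→6  {5,6,7,8,9,10}→15
  7 left: {2,3,4,6,7,8,9}→1  {3,4,6,7,8,9,10}→7  {4,5,6,7,8,9,10}→21
  8 left: {1,2,3,4,6,7,8,9}→1  {2,3,4,6,7,8,9,10}→8  {3,4,5,6,7,8,9,10}→28
  9 left: {0,1,2,3,4,6,7,8,9}→1  {1,2,3,4,6,7,8,9,10}→9  {2,3,4,5,6,7,8,9,10}→36
  placing 0:b first → 45 extensions
  placing 5:e first → 10 extensions
total linear extensions = 55

55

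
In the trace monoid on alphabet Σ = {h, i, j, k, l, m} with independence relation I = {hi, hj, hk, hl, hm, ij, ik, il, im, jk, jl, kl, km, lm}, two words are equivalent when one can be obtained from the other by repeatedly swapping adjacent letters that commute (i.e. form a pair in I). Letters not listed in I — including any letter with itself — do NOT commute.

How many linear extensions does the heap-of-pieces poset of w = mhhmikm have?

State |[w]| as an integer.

drop 0:m onto floor
drop 1:h onto floor
drop 2:h onto {1:h}
drop 3:m onto {0:m}
drop 4:i onto floor
drop 5:k onto floor
drop 6:m onto {3:m}
ground layer = {0:m, 1:h, 4:i, 5:k}
drop-orders for the pieces not yet dropped (sum over which currently-grounded one goes next):
  1 to go: {2} 1  {4} 1  {5} 1  {6} 1
  2 to go: {1,2} 1  {2,4} 2  {2,5} 2  {2,6} 2  {3,6} 1  {4,5} 2  {4,6} 2  {5,6} 2
  3 to go: {0,3,6} 1  {1,2,4} 3  {1,2,5} 3  {1,2,6} 3  {2,3,6} 3  {2,4,5} 6  {2,4,6} 6  {2,5,6} 6  {3,4,6} 3  {3,5,6} 3  {4,5,6} 6
  4 to go: {0,2,3,6} 4  {0,3,4,6} 4  {0,3,5,6} 4  {1,2,3,6} 6  {1,2,4,5} 12  {1,2,4,6} 12  {1,2,5,6} 12  {2,3,4,6} 12  {2,3,5,6} 12  {2,4,5,6} 24  {3,4,5,6} 12
  5 to go: {0,1,2,3,6} 10  {0,2,3,4,6} 20  {0,2,3,5,6} 20  {0,3,4,5,6} 20  {1,2,3,4,6} 30  {1,2,3,5,6} 30  {1,2,4,5,6} 60  {2,3,4,5,6} 60
  if 0:m drops first: 180 orders
  if 1:h drops first: 120 orders
  if 4:i drops first: 60 orders
  if 5:k drops first: 60 orders
heap linearizations: 420

420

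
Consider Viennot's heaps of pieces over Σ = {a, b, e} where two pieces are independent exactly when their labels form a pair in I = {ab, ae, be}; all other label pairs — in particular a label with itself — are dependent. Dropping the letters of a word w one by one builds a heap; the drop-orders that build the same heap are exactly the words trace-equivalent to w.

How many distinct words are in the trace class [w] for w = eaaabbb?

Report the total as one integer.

140

#0=e has no predecessor
#1=a has no predecessor
#2=a depends on [1:a]
#3=a depends on [2:a]
#4=b has no predecessor
#5=b depends on [4:b]
#6=b depends on [5:b]
sources: [0:e, 1:a, 4:b]
N(rest) = Σ N(rest − s) over sources s of rest; N(one piece) = 1:
  size 1 → [0]=1  [3]=1  [6]=1
  size 2 → [0,3]=2  [0,6]=2  [2,3]=1  [3,6]=2  [5,6]=1
  size 3 → [0,2,3]=3  [0,3,6]=6  [0,5,6]=3  [1,2,3]=1  [2,3,6]=3  [3,5,6]=3  [4,5,6]=1
  size 4 → [0,1,2,3]=4  [0,2,3,6]=12  [0,3,5,6]=12  [0,4,5,6]=4  [1,2,3,6]=4  [2,3,5,6]=6  [3,4,5,6]=4
  size 5 → [0,1,2,3,6]=20  [0,2,3,5,6]=30  [0,3,4,5,6]=20  [1,2,3,5,6]=10  [2,3,4,5,6]=10
  first=0(e) contributes 20
  first=1(a) contributes 60
  first=4(b) contributes 60
|[w]| = 140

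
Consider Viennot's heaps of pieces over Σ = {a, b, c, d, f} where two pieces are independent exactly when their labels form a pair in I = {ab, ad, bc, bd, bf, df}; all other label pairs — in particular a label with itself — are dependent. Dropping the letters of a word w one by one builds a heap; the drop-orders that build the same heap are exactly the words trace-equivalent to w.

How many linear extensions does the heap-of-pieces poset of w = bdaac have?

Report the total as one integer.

15

drop 0:b onto floor
drop 1:d onto floor
drop 2:a onto floor
drop 3:a onto {2:a}
drop 4:c onto {1:d, 3:a}
ground layer = {0:b, 1:d, 2:a}
drop-orders for the pieces not yet dropped (sum over which currently-grounded one goes next):
  1 to go: {0} 1  {4} 1
  2 to go: {0,4} 2  {1,4} 1  {3,4} 1
  3 to go: {0,1,4} 3  {0,3,4} 3  {1,3,4} 2  {2,3,4} 1
  if 0:b drops first: 3 orders
  if 1:d drops first: 4 orders
  if 2:a drops first: 8 orders
heap linearizations: 15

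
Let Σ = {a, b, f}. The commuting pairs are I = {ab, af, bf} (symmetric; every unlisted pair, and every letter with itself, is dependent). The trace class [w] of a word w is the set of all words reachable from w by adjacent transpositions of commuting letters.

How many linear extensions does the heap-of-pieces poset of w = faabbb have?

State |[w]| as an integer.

60

piece 0:f — minimal
piece 1:a — minimal
piece 2:a rests on {1:a}
piece 3:b — minimal
piece 4:b rests on {3:b}
piece 5:b rests on {4:b}
minimal pieces: {0:f, 1:a, 3:b}
ways to finish when only these pieces remain (= sum over removing one remaining piece with nothing left below it):
  1 left: {0}→1  {2}→1  {5}→1
  2 left: {0,2}→2  {0,5}→2  {1,2}→1  {2,5}→2  {4,5}→1
  3 left: {0,1,2}→3  {0,2,5}→6  {0,4,5}→3  {1,2,5}→3  {2,4,5}→3  {3,4,5}→1
  4 left: {0,1,2,5}→12  {0,2,4,5}→12  {0,3,4,5}→4  {1,2,4,5}→6  {2,3,4,5}→4
  placing 0:f first → 10 extensions
  placing 1:a first → 20 extensions
  placing 3:b first → 30 extensions
total linear extensions = 60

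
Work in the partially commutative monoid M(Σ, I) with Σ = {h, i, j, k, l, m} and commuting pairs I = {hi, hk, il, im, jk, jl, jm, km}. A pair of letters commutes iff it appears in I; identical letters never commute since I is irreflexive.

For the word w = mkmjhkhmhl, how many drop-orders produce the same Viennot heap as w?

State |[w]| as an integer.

drop 0:m onto floor
drop 1:k onto floor
drop 2:m onto {0:m}
drop 3:j onto floor
drop 4:h onto {2:m, 3:j}
drop 5:k onto {1:k}
drop 6:h onto {4:h}
drop 7:m onto {6:h}
drop 8:h onto {7:m}
drop 9:l onto {5:k, 8:h}
ground layer = {0:m, 1:k, 3:j}
drop-orders for the pieces not yet dropped (sum over which currently-grounded one goes next):
  1 to go: {9} 1
  2 to go: {5,9} 1  {8,9} 1
  3 to go: {1,5,9} 1  {5,8,9} 2  {7,8,9} 1
  4 to go: {1,5,8,9} 3  {5,7,8,9} 3  {6,7,8,9} 1
  5 to go: {1,5,7,8,9} 6  {4,6,7,8,9} 1  {5,6,7,8,9} 4
  6 to go: {1,5,6,7,8,9} 10  {2,4,6,7,8,9} 1  {3,4,6,7,8,9} 1  {4,5,6,7,8,9} 5
  7 to go: {0,2,4,6,7,8,9} 1  {1,4,5,6,7,8,9} 15  {2,3,4,6,7,8,9} 2  {2,4,5,6,7,8,9} 6  {3,4,5,6,7,8,9} 6
  8 to go: {0,2,3,4,6,7,8,9} 3  {0,2,4,5,6,7,8,9} 7  {1,2,4,5,6,7,8,9} 21  {1,3,4,5,6,7,8,9} 21  {2,3,4,5,6,7,8,9} 14
  if 0:m drops first: 56 orders
  if 1:k drops first: 24 orders
  if 3:j drops first: 28 orders
heap linearizations: 108

108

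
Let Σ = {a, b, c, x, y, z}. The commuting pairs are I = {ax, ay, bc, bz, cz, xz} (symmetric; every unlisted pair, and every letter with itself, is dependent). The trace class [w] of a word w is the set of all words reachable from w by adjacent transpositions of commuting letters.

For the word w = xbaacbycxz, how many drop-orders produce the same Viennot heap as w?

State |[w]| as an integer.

6

drop 0:x onto floor
drop 1:b onto {0:x}
drop 2:a onto {1:b}
drop 3:a onto {2:a}
drop 4:c onto {3:a}
drop 5:b onto {3:a}
drop 6:y onto {4:c, 5:b}
drop 7:c onto {6:y}
drop 8:x onto {7:c}
drop 9:z onto {6:y}
ground layer = {0:x}
drop-orders for the pieces not yet dropped (sum over which currently-grounded one goes next):
  1 to go: {8} 1  {9} 1
  2 to go: {7,8} 1  {8,9} 2
  3 to go: {7,8,9} 3
  4 to go: {6,7,8,9} 3
  5 to go: {4,6,7,8,9} 3  {5,6,7,8,9} 3
  6 to go: {4,5,6,7,8,9} 6
  7 to go: {3,4,5,6,7,8,9} 6
  8 to go: {2,3,4,5,6,7,8,9} 6
  if 0:x drops first: 6 orders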